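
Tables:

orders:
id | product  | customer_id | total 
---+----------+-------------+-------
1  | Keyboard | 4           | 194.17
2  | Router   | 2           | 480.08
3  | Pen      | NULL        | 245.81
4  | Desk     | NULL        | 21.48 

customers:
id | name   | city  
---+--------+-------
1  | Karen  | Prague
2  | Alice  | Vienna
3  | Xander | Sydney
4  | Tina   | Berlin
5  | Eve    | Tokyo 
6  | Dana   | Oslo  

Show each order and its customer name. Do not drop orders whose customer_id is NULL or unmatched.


LEFT JOIN keeps every row from orders (the left table); where customer_id has no match in customers, the customer columns become NULL. Walk through each order:
  - order 1 (Keyboard): customer_id=4 -> matches Tina
  - order 2 (Router): customer_id=2 -> matches Alice
  - order 3 (Pen): customer_id=NULL, no match -> kept with NULL
  - order 4 (Desk): customer_id=NULL, no match -> kept with NULL
All 4 rows appear; 2 have NULL customer.

SQL:
SELECT a.product, b.name AS customer
FROM orders a
LEFT JOIN customers b ON a.customer_id = b.id

Result:
product  | customer
---------+---------
Keyboard | Tina    
Router   | Alice   
Pen      | NULL    
Desk     | NULL    


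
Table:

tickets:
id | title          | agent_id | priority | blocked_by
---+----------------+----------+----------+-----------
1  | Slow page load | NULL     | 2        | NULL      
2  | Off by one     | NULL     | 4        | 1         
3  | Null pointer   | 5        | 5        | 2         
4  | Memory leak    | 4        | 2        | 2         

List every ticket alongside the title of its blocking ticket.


This is a self-join: tickets is joined to a second copy of itself, matching each row's blocked_by to another row's id. Use LEFT JOIN so rows with blocked_by=NULL are kept.
  - ticket 1 (Slow page load): blocked_by=NULL -> NULL
  - ticket 2 (Off by one): blocked_by=1 -> Slow page load
  - ticket 3 (Null pointer): blocked_by=2 -> Off by one
  - ticket 4 (Memory leak): blocked_by=2 -> Off by one

SQL:
SELECT a.title AS item, b.title AS blocked_by
FROM tickets a
LEFT JOIN tickets b ON a.blocked_by = b.id

Result:
item           | blocked_by    
---------------+---------------
Slow page load | NULL          
Off by one     | Slow page load
Null pointer   | Off by one    
Memory leak    | Off by one    


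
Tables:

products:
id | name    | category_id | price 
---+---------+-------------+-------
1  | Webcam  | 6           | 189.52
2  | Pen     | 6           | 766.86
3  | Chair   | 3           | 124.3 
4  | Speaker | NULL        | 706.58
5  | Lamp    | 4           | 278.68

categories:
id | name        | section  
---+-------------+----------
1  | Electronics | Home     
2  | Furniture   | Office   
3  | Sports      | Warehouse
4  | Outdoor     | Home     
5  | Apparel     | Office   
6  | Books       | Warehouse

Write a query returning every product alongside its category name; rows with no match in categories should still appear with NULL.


LEFT JOIN keeps every row from products (the left table); where category_id has no match in categories, the category columns become NULL. Walk through each product:
  - product 1 (Webcam): category_id=6 -> matches Books
  - product 2 (Pen): category_id=6 -> matches Books
  - product 3 (Chair): category_id=3 -> matches Sports
  - product 4 (Speaker): category_id=NULL, no match -> kept with NULL
  - product 5 (Lamp): category_id=4 -> matches Outdoor
All 5 rows appear; 1 has NULL category.

SQL:
SELECT a.name, b.name AS category
FROM products a
LEFT JOIN categories b ON a.category_id = b.id

Result:
name    | category
--------+---------
Webcam  | Books   
Pen     | Books   
Chair   | Sports  
Speaker | NULL    
Lamp    | Outdoor 


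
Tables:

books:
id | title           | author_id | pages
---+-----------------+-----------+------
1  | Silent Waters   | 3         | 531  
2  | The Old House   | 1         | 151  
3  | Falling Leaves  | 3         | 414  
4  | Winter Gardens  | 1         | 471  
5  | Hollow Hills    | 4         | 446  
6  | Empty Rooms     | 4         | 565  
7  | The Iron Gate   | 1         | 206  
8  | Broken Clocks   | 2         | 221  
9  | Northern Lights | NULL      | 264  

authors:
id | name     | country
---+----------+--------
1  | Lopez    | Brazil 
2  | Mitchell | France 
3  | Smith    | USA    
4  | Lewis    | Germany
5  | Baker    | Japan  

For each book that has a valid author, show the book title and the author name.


INNER JOIN keeps only books rows whose author_id matches an id in authors. Walk through each book:
  - book 1 (Silent Waters): author_id=3 -> matches Smith
  - book 2 (The Old House): author_id=1 -> matches Lopez
  - book 3 (Falling Leaves): author_id=3 -> matches Smith
  - book 4 (Winter Gardens): author_id=1 -> matches Lopez
  - book 5 (Hollow Hills): author_id=4 -> matches Lewis
  - book 6 (Empty Rooms): author_id=4 -> matches Lewis
  - book 7 (The Iron Gate): author_id=1 -> matches Lopez
  - book 8 (Broken Clocks): author_id=2 -> matches Mitchell
  - book 9 (Northern Lights): author_id=NULL, no match -> dropped
So 1 of 9 rows is dropped.

SQL:
SELECT a.title, b.name AS author
FROM books a
INNER JOIN authors b ON a.author_id = b.id

Result:
title          | author  
---------------+---------
Silent Waters  | Smith   
The Old House  | Lopez   
Falling Leaves | Smith   
Winter Gardens | Lopez   
Hollow Hills   | Lewis   
Empty Rooms    | Lewis   
The Iron Gate  | Lopez   
Broken Clocks  | Mitchell


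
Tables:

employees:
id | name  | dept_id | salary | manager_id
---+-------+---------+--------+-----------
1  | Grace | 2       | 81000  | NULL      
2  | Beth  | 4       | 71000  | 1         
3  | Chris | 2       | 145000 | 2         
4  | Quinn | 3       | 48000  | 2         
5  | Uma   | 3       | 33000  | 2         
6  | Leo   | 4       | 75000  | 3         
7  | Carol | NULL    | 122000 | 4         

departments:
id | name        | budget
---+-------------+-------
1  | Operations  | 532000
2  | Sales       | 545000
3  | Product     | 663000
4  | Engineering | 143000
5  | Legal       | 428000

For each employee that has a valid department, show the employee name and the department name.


INNER JOIN keeps only employees rows whose dept_id matches an id in departments. Walk through each employee:
  - employee 1 (Grace): dept_id=2 -> matches Sales
  - employee 2 (Beth): dept_id=4 -> matches Engineering
  - employee 3 (Chris): dept_id=2 -> matches Sales
  - employee 4 (Quinn): dept_id=3 -> matches Product
  - employee 5 (Uma): dept_id=3 -> matches Product
  - employee 6 (Leo): dept_id=4 -> matches Engineering
  - employee 7 (Carol): dept_id=NULL, no match -> dropped
So 1 of 7 rows is dropped.

SQL:
SELECT a.name, b.name AS department
FROM employees a
INNER JOIN departments b ON a.dept_id = b.id

Result:
name  | department 
------+------------
Grace | Sales      
Beth  | Engineering
Chris | Sales      
Quinn | Product    
Uma   | Product    
Leo   | Engineering


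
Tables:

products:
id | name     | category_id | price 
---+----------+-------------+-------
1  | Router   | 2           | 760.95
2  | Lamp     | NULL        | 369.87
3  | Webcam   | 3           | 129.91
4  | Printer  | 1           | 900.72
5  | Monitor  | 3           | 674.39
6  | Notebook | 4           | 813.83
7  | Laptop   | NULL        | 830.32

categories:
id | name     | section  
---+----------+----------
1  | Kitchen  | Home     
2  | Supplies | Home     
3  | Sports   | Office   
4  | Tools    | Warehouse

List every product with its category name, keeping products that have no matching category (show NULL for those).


LEFT JOIN keeps every row from products (the left table); where category_id has no match in categories, the category columns become NULL. Walk through each product:
  - product 1 (Router): category_id=2 -> matches Supplies
  - product 2 (Lamp): category_id=NULL, no match -> kept with NULL
  - product 3 (Webcam): category_id=3 -> matches Sports
  - product 4 (Printer): category_id=1 -> matches Kitchen
  - product 5 (Monitor): category_id=3 -> matches Sports
  - product 6 (Notebook): category_id=4 -> matches Tools
  - product 7 (Laptop): category_id=NULL, no match -> kept with NULL
All 7 rows appear; 2 have NULL category.

SQL:
SELECT a.name, b.name AS category
FROM products a
LEFT JOIN categories b ON a.category_id = b.id

Result:
name     | category
---------+---------
Router   | Supplies
Lamp     | NULL    
Webcam   | Sports  
Printer  | Kitchen 
Monitor  | Sports  
Notebook | Tools   
Laptop   | NULL    


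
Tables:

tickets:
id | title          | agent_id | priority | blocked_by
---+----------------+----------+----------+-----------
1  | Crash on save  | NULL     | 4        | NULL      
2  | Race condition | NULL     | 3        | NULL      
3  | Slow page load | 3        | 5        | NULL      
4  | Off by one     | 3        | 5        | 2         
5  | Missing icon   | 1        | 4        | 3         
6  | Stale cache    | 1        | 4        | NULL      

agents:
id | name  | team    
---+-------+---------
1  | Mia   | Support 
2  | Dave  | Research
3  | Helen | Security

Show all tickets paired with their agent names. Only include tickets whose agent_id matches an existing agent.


INNER JOIN keeps only tickets rows whose agent_id matches an id in agents. Walk through each ticket:
  - ticket 1 (Crash on save): agent_id=NULL, no match -> dropped
  - ticket 2 (Race condition): agent_id=NULL, no match -> dropped
  - ticket 3 (Slow page load): agent_id=3 -> matches Helen
  - ticket 4 (Off by one): agent_id=3 -> matches Helen
  - ticket 5 (Missing icon): agent_id=1 -> matches Mia
  - ticket 6 (Stale cache): agent_id=1 -> matches Mia
So 2 of 6 rows are dropped.

SQL:
SELECT a.title, b.name AS agent
FROM tickets a
INNER JOIN agents b ON a.agent_id = b.id

Result:
title          | agent
---------------+------
Slow page load | Helen
Off by one     | Helen
Missing icon   | Mia  
Stale cache    | Mia  


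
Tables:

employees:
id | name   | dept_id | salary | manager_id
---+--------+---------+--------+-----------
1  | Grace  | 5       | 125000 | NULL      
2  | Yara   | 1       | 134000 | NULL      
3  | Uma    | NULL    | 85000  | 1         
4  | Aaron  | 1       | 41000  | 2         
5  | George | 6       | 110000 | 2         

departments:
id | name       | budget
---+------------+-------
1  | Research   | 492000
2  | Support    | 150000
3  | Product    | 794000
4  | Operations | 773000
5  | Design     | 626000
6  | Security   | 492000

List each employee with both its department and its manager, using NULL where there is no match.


Two LEFT JOINs from the same base table employees: one to departments via dept_id, one to employees itself via manager_id. Both are LEFT so every employee is preserved.
Match against departments:
  - employee 1 (Grace): dept_id=5 -> matches Design
  - employee 2 (Yara): dept_id=1 -> matches Research
  - employee 3 (Uma): dept_id=NULL, no match -> kept with NULL
  - employee 4 (Aaron): dept_id=1 -> matches Research
  - employee 5 (George): dept_id=6 -> matches Security
Match against employees (self):
  - employee 1 (Grace): manager_id=NULL -> NULL
  - employee 2 (Yara): manager_id=NULL -> NULL
  - employee 3 (Uma): manager_id=1 -> Grace
  - employee 4 (Aaron): manager_id=2 -> Yara
  - employee 5 (George): manager_id=2 -> Yara

SQL:
SELECT a.name, b.name AS department, c.name AS manager
FROM employees a
LEFT JOIN departments b ON a.dept_id = b.id
LEFT JOIN employees c ON a.manager_id = c.id

Result:
name   | department | manager
-------+------------+--------
Grace  | Design     | NULL   
Yara   | Research   | NULL   
Uma    | NULL       | Grace  
Aaron  | Research   | Yara   
George | Security   | Yara   


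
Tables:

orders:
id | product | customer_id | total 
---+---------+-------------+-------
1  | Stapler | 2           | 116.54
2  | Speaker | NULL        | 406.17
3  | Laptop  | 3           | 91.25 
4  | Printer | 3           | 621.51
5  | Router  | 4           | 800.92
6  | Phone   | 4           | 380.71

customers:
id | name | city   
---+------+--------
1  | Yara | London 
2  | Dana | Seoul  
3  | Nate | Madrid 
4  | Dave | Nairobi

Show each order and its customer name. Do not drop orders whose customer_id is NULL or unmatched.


LEFT JOIN keeps every row from orders (the left table); where customer_id has no match in customers, the customer columns become NULL. Walk through each order:
  - order 1 (Stapler): customer_id=2 -> matches Dana
  - order 2 (Speaker): customer_id=NULL, no match -> kept with NULL
  - order 3 (Laptop): customer_id=3 -> matches Nate
  - order 4 (Printer): customer_id=3 -> matches Nate
  - order 5 (Router): customer_id=4 -> matches Dave
  - order 6 (Phone): customer_id=4 -> matches Dave
All 6 rows appear; 1 has NULL customer.

SQL:
SELECT a.product, b.name AS customer
FROM orders a
LEFT JOIN customers b ON a.customer_id = b.id

Result:
product | customer
--------+---------
Stapler | Dana    
Speaker | NULL    
Laptop  | Nate    
Printer | Nate    
Router  | Dave    
Phone   | Dave    


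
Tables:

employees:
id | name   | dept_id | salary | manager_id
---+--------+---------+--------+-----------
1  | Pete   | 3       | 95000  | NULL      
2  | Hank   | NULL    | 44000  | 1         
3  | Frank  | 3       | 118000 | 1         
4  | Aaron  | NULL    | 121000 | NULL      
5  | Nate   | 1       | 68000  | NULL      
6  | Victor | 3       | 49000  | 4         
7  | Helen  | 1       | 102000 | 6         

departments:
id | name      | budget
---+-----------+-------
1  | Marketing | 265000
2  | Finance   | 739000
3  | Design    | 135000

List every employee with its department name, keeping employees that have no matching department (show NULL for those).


LEFT JOIN keeps every row from employees (the left table); where dept_id has no match in departments, the department columns become NULL. Walk through each employee:
  - employee 1 (Pete): dept_id=3 -> matches Design
  - employee 2 (Hank): dept_id=NULL, no match -> kept with NULL
  - employee 3 (Frank): dept_id=3 -> matches Design
  - employee 4 (Aaron): dept_id=NULL, no match -> kept with NULL
  - employee 5 (Nate): dept_id=1 -> matches Marketing
  - employee 6 (Victor): dept_id=3 -> matches Design
  - employee 7 (Helen): dept_id=1 -> matches Marketing
All 7 rows appear; 2 have NULL department.

SQL:
SELECT a.name, b.name AS department
FROM employees a
LEFT JOIN departments b ON a.dept_id = b.id

Result:
name   | department
-------+-----------
Pete   | Design    
Hank   | NULL      
Frank  | Design    
Aaron  | NULL      
Nate   | Marketing 
Victor | Design    
Helen  | Marketing 


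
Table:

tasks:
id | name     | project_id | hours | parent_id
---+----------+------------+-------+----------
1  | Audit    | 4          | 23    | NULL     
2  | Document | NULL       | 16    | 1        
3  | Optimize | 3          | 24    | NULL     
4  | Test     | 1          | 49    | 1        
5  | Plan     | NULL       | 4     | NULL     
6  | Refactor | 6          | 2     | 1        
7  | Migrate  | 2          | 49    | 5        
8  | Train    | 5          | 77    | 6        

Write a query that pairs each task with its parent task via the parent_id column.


This is a self-join: tasks is joined to a second copy of itself, matching each row's parent_id to another row's id. Use LEFT JOIN so rows with parent_id=NULL are kept.
  - task 1 (Audit): parent_id=NULL -> NULL
  - task 2 (Document): parent_id=1 -> Audit
  - task 3 (Optimize): parent_id=NULL -> NULL
  - task 4 (Test): parent_id=1 -> Audit
  - task 5 (Plan): parent_id=NULL -> NULL
  - task 6 (Refactor): parent_id=1 -> Audit
  - task 7 (Migrate): parent_id=5 -> Plan
  - task 8 (Train): parent_id=6 -> Refactor

SQL:
SELECT a.name AS item, b.name AS parent
FROM tasks a
LEFT JOIN tasks b ON a.parent_id = b.id

Result:
item     | parent  
---------+---------
Audit    | NULL    
Document | Audit   
Optimize | NULL    
Test     | Audit   
Plan     | NULL    
Refactor | Audit   
Migrate  | Plan    
Train    | Refactor


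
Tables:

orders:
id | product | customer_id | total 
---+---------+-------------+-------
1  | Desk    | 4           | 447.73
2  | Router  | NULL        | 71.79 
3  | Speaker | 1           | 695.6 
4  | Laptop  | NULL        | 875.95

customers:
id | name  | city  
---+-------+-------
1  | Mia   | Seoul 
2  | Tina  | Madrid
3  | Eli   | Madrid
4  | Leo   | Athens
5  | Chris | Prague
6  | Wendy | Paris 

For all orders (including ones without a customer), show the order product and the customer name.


LEFT JOIN keeps every row from orders (the left table); where customer_id has no match in customers, the customer columns become NULL. Walk through each order:
  - order 1 (Desk): customer_id=4 -> matches Leo
  - order 2 (Router): customer_id=NULL, no match -> kept with NULL
  - order 3 (Speaker): customer_id=1 -> matches Mia
  - order 4 (Laptop): customer_id=NULL, no match -> kept with NULL
All 4 rows appear; 2 have NULL customer.

SQL:
SELECT a.product, b.name AS customer
FROM orders a
LEFT JOIN customers b ON a.customer_id = b.id

Result:
product | customer
--------+---------
Desk    | Leo     
Router  | NULL    
Speaker | Mia     
Laptop  | NULL    


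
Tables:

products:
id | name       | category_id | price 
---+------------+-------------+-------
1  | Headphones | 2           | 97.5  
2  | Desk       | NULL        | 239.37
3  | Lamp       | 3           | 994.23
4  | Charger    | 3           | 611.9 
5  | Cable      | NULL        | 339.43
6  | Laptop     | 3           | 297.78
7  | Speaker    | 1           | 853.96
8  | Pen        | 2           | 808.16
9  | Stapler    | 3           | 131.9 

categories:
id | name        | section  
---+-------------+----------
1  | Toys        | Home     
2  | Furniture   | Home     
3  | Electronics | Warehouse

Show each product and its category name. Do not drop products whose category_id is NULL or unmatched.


LEFT JOIN keeps every row from products (the left table); where category_id has no match in categories, the category columns become NULL. Walk through each product:
  - product 1 (Headphones): category_id=2 -> matches Furniture
  - product 2 (Desk): category_id=NULL, no match -> kept with NULL
  - product 3 (Lamp): category_id=3 -> matches Electronics
  - product 4 (Charger): category_id=3 -> matches Electronics
  - product 5 (Cable): category_id=NULL, no match -> kept with NULL
  - product 6 (Laptop): category_id=3 -> matches Electronics
  - product 7 (Speaker): category_id=1 -> matches Toys
  - product 8 (Pen): category_id=2 -> matches Furniture
  - product 9 (Stapler): category_id=3 -> matches Electronics
All 9 rows appear; 2 have NULL category.

SQL:
SELECT a.name, b.name AS category
FROM products a
LEFT JOIN categories b ON a.category_id = b.id

Result:
name       | category   
-----------+------------
Headphones | Furniture  
Desk       | NULL       
Lamp       | Electronics
Charger    | Electronics
Cable      | NULL       
Laptop     | Electronics
Speaker    | Toys       
Pen        | Furniture  
Stapler    | Electronics


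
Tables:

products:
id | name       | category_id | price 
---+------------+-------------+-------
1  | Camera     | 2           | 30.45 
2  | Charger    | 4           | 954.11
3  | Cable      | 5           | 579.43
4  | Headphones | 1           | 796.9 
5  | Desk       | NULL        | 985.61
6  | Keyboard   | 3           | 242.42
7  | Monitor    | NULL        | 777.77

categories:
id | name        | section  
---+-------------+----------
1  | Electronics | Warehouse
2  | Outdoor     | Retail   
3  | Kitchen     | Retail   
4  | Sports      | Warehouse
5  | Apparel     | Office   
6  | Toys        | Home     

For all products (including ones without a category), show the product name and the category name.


LEFT JOIN keeps every row from products (the left table); where category_id has no match in categories, the category columns become NULL. Walk through each product:
  - product 1 (Camera): category_id=2 -> matches Outdoor
  - product 2 (Charger): category_id=4 -> matches Sports
  - product 3 (Cable): category_id=5 -> matches Apparel
  - product 4 (Headphones): category_id=1 -> matches Electronics
  - product 5 (Desk): category_id=NULL, no match -> kept with NULL
  - product 6 (Keyboard): category_id=3 -> matches Kitchen
  - product 7 (Monitor): category_id=NULL, no match -> kept with NULL
All 7 rows appear; 2 have NULL category.

SQL:
SELECT a.name, b.name AS category
FROM products a
LEFT JOIN categories b ON a.category_id = b.id

Result:
name       | category   
-----------+------------
Camera     | Outdoor    
Charger    | Sports     
Cable      | Apparel    
Headphones | Electronics
Desk       | NULL       
Keyboard   | Kitchen    
Monitor    | NULL       


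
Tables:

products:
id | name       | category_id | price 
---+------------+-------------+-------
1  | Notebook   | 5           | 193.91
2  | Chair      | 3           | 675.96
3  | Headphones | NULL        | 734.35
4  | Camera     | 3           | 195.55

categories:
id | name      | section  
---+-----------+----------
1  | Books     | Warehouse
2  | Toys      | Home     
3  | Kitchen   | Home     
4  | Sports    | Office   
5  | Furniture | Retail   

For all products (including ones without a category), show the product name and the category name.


LEFT JOIN keeps every row from products (the left table); where category_id has no match in categories, the category columns become NULL. Walk through each product:
  - product 1 (Notebook): category_id=5 -> matches Furniture
  - product 2 (Chair): category_id=3 -> matches Kitchen
  - product 3 (Headphones): category_id=NULL, no match -> kept with NULL
  - product 4 (Camera): category_id=3 -> matches Kitchen
All 4 rows appear; 1 has NULL category.

SQL:
SELECT a.name, b.name AS category
FROM products a
LEFT JOIN categories b ON a.category_id = b.id

Result:
name       | category 
-----------+----------
Notebook   | Furniture
Chair      | Kitchen  
Headphones | NULL     
Camera     | Kitchen  


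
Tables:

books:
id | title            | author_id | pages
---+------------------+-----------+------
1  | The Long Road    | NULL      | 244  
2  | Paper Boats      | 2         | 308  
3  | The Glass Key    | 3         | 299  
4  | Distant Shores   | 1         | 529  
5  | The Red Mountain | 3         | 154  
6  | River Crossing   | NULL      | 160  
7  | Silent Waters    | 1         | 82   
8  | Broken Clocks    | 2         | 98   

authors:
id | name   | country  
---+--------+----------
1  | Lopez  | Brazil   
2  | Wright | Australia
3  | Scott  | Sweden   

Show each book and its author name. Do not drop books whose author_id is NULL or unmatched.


LEFT JOIN keeps every row from books (the left table); where author_id has no match in authors, the author columns become NULL. Walk through each book:
  - book 1 (The Long Road): author_id=NULL, no match -> kept with NULL
  - book 2 (Paper Boats): author_id=2 -> matches Wright
  - book 3 (The Glass Key): author_id=3 -> matches Scott
  - book 4 (Distant Shores): author_id=1 -> matches Lopez
  - book 5 (The Red Mountain): author_id=3 -> matches Scott
  - book 6 (River Crossing): author_id=NULL, no match -> kept with NULL
  - book 7 (Silent Waters): author_id=1 -> matches Lopez
  - book 8 (Broken Clocks): author_id=2 -> matches Wright
All 8 rows appear; 2 have NULL author.

SQL:
SELECT a.title, b.name AS author
FROM books a
LEFT JOIN authors b ON a.author_id = b.id

Result:
title            | author
-----------------+-------
The Long Road    | NULL  
Paper Boats      | Wright
The Glass Key    | Scott 
Distant Shores   | Lopez 
The Red Mountain | Scott 
River Crossing   | NULL  
Silent Waters    | Lopez 
Broken Clocks    | Wright


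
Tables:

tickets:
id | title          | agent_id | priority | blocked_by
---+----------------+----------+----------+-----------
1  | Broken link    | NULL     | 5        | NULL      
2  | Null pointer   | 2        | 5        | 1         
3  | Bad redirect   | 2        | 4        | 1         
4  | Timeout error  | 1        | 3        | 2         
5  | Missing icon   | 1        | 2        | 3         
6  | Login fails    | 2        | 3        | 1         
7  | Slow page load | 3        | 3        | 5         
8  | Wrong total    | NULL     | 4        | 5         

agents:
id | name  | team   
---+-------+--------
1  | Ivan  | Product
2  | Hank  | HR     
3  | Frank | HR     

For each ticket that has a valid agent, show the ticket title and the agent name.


INNER JOIN keeps only tickets rows whose agent_id matches an id in agents. Walk through each ticket:
  - ticket 1 (Broken link): agent_id=NULL, no match -> dropped
  - ticket 2 (Null pointer): agent_id=2 -> matches Hank
  - ticket 3 (Bad redirect): agent_id=2 -> matches Hank
  - ticket 4 (Timeout error): agent_id=1 -> matches Ivan
  - ticket 5 (Missing icon): agent_id=1 -> matches Ivan
  - ticket 6 (Login fails): agent_id=2 -> matches Hank
  - ticket 7 (Slow page load): agent_id=3 -> matches Frank
  - ticket 8 (Wrong total): agent_id=NULL, no match -> dropped
So 2 of 8 rows are dropped.

SQL:
SELECT a.title, b.name AS agent
FROM tickets a
INNER JOIN agents b ON a.agent_id = b.id

Result:
title          | agent
---------------+------
Null pointer   | Hank 
Bad redirect   | Hank 
Timeout error  | Ivan 
Missing icon   | Ivan 
Login fails    | Hank 
Slow page load | Frank


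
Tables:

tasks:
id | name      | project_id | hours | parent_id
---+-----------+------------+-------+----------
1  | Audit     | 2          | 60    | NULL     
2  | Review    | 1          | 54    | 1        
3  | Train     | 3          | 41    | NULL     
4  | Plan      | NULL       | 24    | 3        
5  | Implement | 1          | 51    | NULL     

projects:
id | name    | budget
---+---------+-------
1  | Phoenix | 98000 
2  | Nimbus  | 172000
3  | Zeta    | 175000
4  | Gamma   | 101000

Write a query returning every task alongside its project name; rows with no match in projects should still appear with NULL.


LEFT JOIN keeps every row from tasks (the left table); where project_id has no match in projects, the project columns become NULL. Walk through each task:
  - task 1 (Audit): project_id=2 -> matches Nimbus
  - task 2 (Review): project_id=1 -> matches Phoenix
  - task 3 (Train): project_id=3 -> matches Zeta
  - task 4 (Plan): project_id=NULL, no match -> kept with NULL
  - task 5 (Implement): project_id=1 -> matches Phoenix
All 5 rows appear; 1 has NULL project.

SQL:
SELECT a.name, b.name AS project
FROM tasks a
LEFT JOIN projects b ON a.project_id = b.id

Result:
name      | project
----------+--------
Audit     | Nimbus 
Review    | Phoenix
Train     | Zeta   
Plan      | NULL   
Implement | Phoenix


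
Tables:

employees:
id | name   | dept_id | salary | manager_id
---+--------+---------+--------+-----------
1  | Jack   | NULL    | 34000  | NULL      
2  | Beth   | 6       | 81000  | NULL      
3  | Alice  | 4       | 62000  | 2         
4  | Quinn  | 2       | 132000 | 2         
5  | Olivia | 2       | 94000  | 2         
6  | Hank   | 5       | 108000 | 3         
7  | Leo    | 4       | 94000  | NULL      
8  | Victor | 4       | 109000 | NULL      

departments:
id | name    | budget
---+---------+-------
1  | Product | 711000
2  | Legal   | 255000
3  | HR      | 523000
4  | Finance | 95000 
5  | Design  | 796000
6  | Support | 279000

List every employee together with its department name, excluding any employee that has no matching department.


INNER JOIN keeps only employees rows whose dept_id matches an id in departments. Walk through each employee:
  - employee 1 (Jack): dept_id=NULL, no match -> dropped
  - employee 2 (Beth): dept_id=6 -> matches Support
  - employee 3 (Alice): dept_id=4 -> matches Finance
  - employee 4 (Quinn): dept_id=2 -> matches Legal
  - employee 5 (Olivia): dept_id=2 -> matches Legal
  - employee 6 (Hank): dept_id=5 -> matches Design
  - employee 7 (Leo): dept_id=4 -> matches Finance
  - employee 8 (Victor): dept_id=4 -> matches Finance
So 1 of 8 rows is dropped.

SQL:
SELECT a.name, b.name AS department
FROM employees a
INNER JOIN departments b ON a.dept_id = b.id

Result:
name   | department
-------+-----------
Beth   | Support   
Alice  | Finance   
Quinn  | Legal     
Olivia | Legal     
Hank   | Design    
Leo    | Finance   
Victor | Finance   


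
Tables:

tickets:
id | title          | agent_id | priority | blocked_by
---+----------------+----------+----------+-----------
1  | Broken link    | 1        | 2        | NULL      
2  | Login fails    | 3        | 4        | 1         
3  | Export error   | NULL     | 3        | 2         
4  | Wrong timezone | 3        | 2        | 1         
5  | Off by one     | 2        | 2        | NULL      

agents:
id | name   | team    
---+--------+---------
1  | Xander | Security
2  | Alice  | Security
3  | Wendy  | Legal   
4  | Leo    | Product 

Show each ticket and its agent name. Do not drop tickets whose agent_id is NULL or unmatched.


LEFT JOIN keeps every row from tickets (the left table); where agent_id has no match in agents, the agent columns become NULL. Walk through each ticket:
  - ticket 1 (Broken link): agent_id=1 -> matches Xander
  - ticket 2 (Login fails): agent_id=3 -> matches Wendy
  - ticket 3 (Export error): agent_id=NULL, no match -> kept with NULL
  - ticket 4 (Wrong timezone): agent_id=3 -> matches Wendy
  - ticket 5 (Off by one): agent_id=2 -> matches Alice
All 5 rows appear; 1 has NULL agent.

SQL:
SELECT a.title, b.name AS agent
FROM tickets a
LEFT JOIN agents b ON a.agent_id = b.id

Result:
title          | agent 
---------------+-------
Broken link    | Xander
Login fails    | Wendy 
Export error   | NULL  
Wrong timezone | Wendy 
Off by one     | Alice 


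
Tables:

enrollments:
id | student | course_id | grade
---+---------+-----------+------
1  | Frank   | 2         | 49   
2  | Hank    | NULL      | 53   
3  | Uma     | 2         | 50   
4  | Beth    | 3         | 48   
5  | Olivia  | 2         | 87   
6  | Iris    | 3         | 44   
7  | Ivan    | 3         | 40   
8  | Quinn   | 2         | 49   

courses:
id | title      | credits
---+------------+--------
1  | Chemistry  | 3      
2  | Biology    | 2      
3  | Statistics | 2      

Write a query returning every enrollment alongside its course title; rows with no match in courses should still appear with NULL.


LEFT JOIN keeps every row from enrollments (the left table); where course_id has no match in courses, the course columns become NULL. Walk through each enrollment:
  - enrollment 1 (Frank): course_id=2 -> matches Biology
  - enrollment 2 (Hank): course_id=NULL, no match -> kept with NULL
  - enrollment 3 (Uma): course_id=2 -> matches Biology
  - enrollment 4 (Beth): course_id=3 -> matches Statistics
  - enrollment 5 (Olivia): course_id=2 -> matches Biology
  - enrollment 6 (Iris): course_id=3 -> matches Statistics
  - enrollment 7 (Ivan): course_id=3 -> matches Statistics
  - enrollment 8 (Quinn): course_id=2 -> matches Biology
All 8 rows appear; 1 has NULL course.

SQL:
SELECT a.student, b.title AS course
FROM enrollments a
LEFT JOIN courses b ON a.course_id = b.id

Result:
student | course    
--------+-----------
Frank   | Biology   
Hank    | NULL      
Uma     | Biology   
Beth    | Statistics
Olivia  | Biology   
Iris    | Statistics
Ivan    | Statistics
Quinn   | Biology   


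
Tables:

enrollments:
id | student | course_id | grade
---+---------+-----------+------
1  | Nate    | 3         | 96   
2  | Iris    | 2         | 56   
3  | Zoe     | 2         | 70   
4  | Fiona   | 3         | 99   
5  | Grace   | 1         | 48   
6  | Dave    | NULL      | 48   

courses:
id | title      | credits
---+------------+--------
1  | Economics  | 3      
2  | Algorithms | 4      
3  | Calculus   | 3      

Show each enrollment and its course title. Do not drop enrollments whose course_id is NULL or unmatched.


LEFT JOIN keeps every row from enrollments (the left table); where course_id has no match in courses, the course columns become NULL. Walk through each enrollment:
  - enrollment 1 (Nate): course_id=3 -> matches Calculus
  - enrollment 2 (Iris): course_id=2 -> matches Algorithms
  - enrollment 3 (Zoe): course_id=2 -> matches Algorithms
  - enrollment 4 (Fiona): course_id=3 -> matches Calculus
  - enrollment 5 (Grace): course_id=1 -> matches Economics
  - enrollment 6 (Dave): course_id=NULL, no match -> kept with NULL
All 6 rows appear; 1 has NULL course.

SQL:
SELECT a.student, b.title AS course
FROM enrollments a
LEFT JOIN courses b ON a.course_id = b.id

Result:
student | course    
--------+-----------
Nate    | Calculus  
Iris    | Algorithms
Zoe     | Algorithms
Fiona   | Calculus  
Grace   | Economics 
Dave    | NULL      


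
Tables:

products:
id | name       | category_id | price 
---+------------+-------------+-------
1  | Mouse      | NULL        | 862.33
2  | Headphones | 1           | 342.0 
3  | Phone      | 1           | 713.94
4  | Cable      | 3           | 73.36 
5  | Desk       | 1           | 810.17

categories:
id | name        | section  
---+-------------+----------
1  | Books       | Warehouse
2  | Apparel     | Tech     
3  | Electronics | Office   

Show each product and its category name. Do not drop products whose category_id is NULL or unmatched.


LEFT JOIN keeps every row from products (the left table); where category_id has no match in categories, the category columns become NULL. Walk through each product:
  - product 1 (Mouse): category_id=NULL, no match -> kept with NULL
  - product 2 (Headphones): category_id=1 -> matches Books
  - product 3 (Phone): category_id=1 -> matches Books
  - product 4 (Cable): category_id=3 -> matches Electronics
  - product 5 (Desk): category_id=1 -> matches Books
All 5 rows appear; 1 has NULL category.

SQL:
SELECT a.name, b.name AS category
FROM products a
LEFT JOIN categories b ON a.category_id = b.id

Result:
name       | category   
-----------+------------
Mouse      | NULL       
Headphones | Books      
Phone      | Books      
Cable      | Electronics
Desk       | Books      


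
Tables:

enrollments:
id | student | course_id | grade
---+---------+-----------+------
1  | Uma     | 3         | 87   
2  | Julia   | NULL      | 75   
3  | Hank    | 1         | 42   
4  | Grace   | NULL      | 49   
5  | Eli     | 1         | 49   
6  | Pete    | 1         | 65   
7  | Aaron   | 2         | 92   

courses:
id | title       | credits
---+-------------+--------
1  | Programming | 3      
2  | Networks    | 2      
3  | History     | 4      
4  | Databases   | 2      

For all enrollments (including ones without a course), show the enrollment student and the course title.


LEFT JOIN keeps every row from enrollments (the left table); where course_id has no match in courses, the course columns become NULL. Walk through each enrollment:
  - enrollment 1 (Uma): course_id=3 -> matches History
  - enrollment 2 (Julia): course_id=NULL, no match -> kept with NULL
  - enrollment 3 (Hank): course_id=1 -> matches Programming
  - enrollment 4 (Grace): course_id=NULL, no match -> kept with NULL
  - enrollment 5 (Eli): course_id=1 -> matches Programming
  - enrollment 6 (Pete): course_id=1 -> matches Programming
  - enrollment 7 (Aaron): course_id=2 -> matches Networks
All 7 rows appear; 2 have NULL course.

SQL:
SELECT a.student, b.title AS course
FROM enrollments a
LEFT JOIN courses b ON a.course_id = b.id

Result:
student | course     
--------+------------
Uma     | History    
Julia   | NULL       
Hank    | Programming
Grace   | NULL       
Eli     | Programming
Pete    | Programming
Aaron   | Networks   


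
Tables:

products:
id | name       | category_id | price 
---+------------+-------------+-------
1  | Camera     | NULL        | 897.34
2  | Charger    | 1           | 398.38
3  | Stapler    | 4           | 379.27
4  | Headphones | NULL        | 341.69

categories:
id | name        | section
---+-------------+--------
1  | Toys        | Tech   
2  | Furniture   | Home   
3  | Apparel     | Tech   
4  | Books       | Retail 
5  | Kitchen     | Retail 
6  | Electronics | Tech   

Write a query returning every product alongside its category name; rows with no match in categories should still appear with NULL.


LEFT JOIN keeps every row from products (the left table); where category_id has no match in categories, the category columns become NULL. Walk through each product:
  - product 1 (Camera): category_id=NULL, no match -> kept with NULL
  - product 2 (Charger): category_id=1 -> matches Toys
  - product 3 (Stapler): category_id=4 -> matches Books
  - product 4 (Headphones): category_id=NULL, no match -> kept with NULL
All 4 rows appear; 2 have NULL category.

SQL:
SELECT a.name, b.name AS category
FROM products a
LEFT JOIN categories b ON a.category_id = b.id

Result:
name       | category
-----------+---------
Camera     | NULL    
Charger    | Toys    
Stapler    | Books   
Headphones | NULL    


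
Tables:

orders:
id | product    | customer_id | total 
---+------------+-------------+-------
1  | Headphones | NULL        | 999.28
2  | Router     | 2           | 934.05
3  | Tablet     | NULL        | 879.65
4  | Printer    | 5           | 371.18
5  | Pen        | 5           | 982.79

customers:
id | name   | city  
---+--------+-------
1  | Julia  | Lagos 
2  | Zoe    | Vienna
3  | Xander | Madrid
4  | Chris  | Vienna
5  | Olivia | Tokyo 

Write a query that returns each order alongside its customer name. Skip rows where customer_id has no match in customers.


INNER JOIN keeps only orders rows whose customer_id matches an id in customers. Walk through each order:
  - order 1 (Headphones): customer_id=NULL, no match -> dropped
  - order 2 (Router): customer_id=2 -> matches Zoe
  - order 3 (Tablet): customer_id=NULL, no match -> dropped
  - order 4 (Printer): customer_id=5 -> matches Olivia
  - order 5 (Pen): customer_id=5 -> matches Olivia
So 2 of 5 rows are dropped.

SQL:
SELECT a.product, b.name AS customer
FROM orders a
INNER JOIN customers b ON a.customer_id = b.id

Result:
product | customer
--------+---------
Router  | Zoe     
Printer | Olivia  
Pen     | Olivia  


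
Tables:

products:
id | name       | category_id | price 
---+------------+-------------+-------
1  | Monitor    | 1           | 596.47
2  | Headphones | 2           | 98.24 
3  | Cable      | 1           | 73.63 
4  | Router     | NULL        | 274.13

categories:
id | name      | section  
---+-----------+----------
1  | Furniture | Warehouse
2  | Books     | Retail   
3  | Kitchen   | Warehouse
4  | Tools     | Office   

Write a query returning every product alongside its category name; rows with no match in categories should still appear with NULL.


LEFT JOIN keeps every row from products (the left table); where category_id has no match in categories, the category columns become NULL. Walk through each product:
  - product 1 (Monitor): category_id=1 -> matches Furniture
  - product 2 (Headphones): category_id=2 -> matches Books
  - product 3 (Cable): category_id=1 -> matches Furniture
  - product 4 (Router): category_id=NULL, no match -> kept with NULL
All 4 rows appear; 1 has NULL category.

SQL:
SELECT a.name, b.name AS category
FROM products a
LEFT JOIN categories b ON a.category_id = b.id

Result:
name       | category 
-----------+----------
Monitor    | Furniture
Headphones | Books    
Cable      | Furniture
Router     | NULL     


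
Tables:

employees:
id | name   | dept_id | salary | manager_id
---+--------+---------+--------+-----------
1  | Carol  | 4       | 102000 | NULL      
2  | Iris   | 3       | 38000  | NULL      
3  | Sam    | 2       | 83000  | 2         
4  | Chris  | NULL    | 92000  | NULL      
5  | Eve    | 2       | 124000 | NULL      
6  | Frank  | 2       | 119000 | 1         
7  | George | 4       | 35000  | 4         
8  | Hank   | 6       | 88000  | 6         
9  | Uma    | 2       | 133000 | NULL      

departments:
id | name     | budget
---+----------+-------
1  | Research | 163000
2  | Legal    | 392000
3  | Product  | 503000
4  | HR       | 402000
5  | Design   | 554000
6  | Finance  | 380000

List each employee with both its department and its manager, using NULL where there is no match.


Two LEFT JOINs from the same base table employees: one to departments via dept_id, one to employees itself via manager_id. Both are LEFT so every employee is preserved.
Match against departments:
  - employee 1 (Carol): dept_id=4 -> matches HR
  - employee 2 (Iris): dept_id=3 -> matches Product
  - employee 3 (Sam): dept_id=2 -> matches Legal
  - employee 4 (Chris): dept_id=NULL, no match -> kept with NULL
  - employee 5 (Eve): dept_id=2 -> matches Legal
  - employee 6 (Frank): dept_id=2 -> matches Legal
  - employee 7 (George): dept_id=4 -> matches HR
  - employee 8 (Hank): dept_id=6 -> matches Finance
  - employee 9 (Uma): dept_id=2 -> matches Legal
Match against employees (self):
  - employee 1 (Carol): manager_id=NULL -> NULL
  - employee 2 (Iris): manager_id=NULL -> NULL
  - employee 3 (Sam): manager_id=2 -> Iris
  - employee 4 (Chris): manager_id=NULL -> NULL
  - employee 5 (Eve): manager_id=NULL -> NULL
  - employee 6 (Frank): manager_id=1 -> Carol
  - employee 7 (George): manager_id=4 -> Chris
  - employee 8 (Hank): manager_id=6 -> Frank
  - employee 9 (Uma): manager_id=NULL -> NULL

SQL:
SELECT a.name, b.name AS department, c.name AS manager
FROM employees a
LEFT JOIN departments b ON a.dept_id = b.id
LEFT JOIN employees c ON a.manager_id = c.id

Result:
name   | department | manager
-------+------------+--------
Carol  | HR         | NULL   
Iris   | Product    | NULL   
Sam    | Legal      | Iris   
Chris  | NULL       | NULL   
Eve    | Legal      | NULL   
Frank  | Legal      | Carol  
George | HR         | Chris  
Hank   | Finance    | Frank  
Uma    | Legal      | NULL   
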